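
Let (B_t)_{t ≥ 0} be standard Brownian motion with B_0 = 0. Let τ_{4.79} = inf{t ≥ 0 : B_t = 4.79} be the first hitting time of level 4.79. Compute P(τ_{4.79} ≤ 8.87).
P(τ_{4.79} ≤ 8.87) = 2(1 − Φ(4.79/√8.87)) = 2(1 − Φ(1.6083)) ≈ 0.1078

By the reflection principle for standard BM, P(τ_b ≤ t) = 2 · P(B_t ≥ b). Since B_t ~ N(0, t), P(B_t ≥ 4.79) = 1 − Φ(4.79/√t) = 1 − Φ(4.79/√8.87) = 1 − Φ(1.6083) ≈ 0.05388. Doubling: P(τ_{4.79} ≤ 8.87) ≈ 2 · 0.05388 = 0.10776 ≈ 0.1078.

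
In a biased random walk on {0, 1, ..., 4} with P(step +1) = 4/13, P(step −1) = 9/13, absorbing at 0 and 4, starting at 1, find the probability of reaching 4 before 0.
P(hit 4 before 0) = (1 − (9/4)^1) / (1 − (9/4)^4) = 64/1261

Let u_k denote P(reach 4 before 0 | start at k). Boundary: u_0 = 0, u_4 = 1. Recurrence: u_k = 4/13·u_{k+1} + 9/13·u_{k-1} for 1 ≤ k ≤ 3. Try u_k = A + B·r^k with r = q/p = (9/13)/(4/13) = 9/4. Substitution satisfies the recurrence; boundary conditions give:
  u_k = (1 − r^k) / (1 − r^N) = (1 − (9/4)^1) / (1 − (9/4)^4) = 64/1261.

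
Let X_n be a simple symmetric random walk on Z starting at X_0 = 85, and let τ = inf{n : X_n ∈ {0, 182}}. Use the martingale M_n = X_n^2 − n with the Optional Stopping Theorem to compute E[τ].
E[τ] = 8245

M_n = X_n^2 − n is a martingale (since E[X_{n+1}^2 | F_n] = X_n^2 + 1). By OST (τ has finite mean in a bounded region), E[M_τ] = E[M_0] = X_0^2 − 0 = 85^2 = 7225. Also E[M_τ] = E[X_τ^2] − E[τ]. The walk exits at 0 or 182, with P(hit 182 first) = 85/182, so E[X_τ^2] = 182^2 · 85/182 + 0 = 15470. Thus E[τ] = E[X_τ^2] − E[M_τ] = 15470 − 7225 = 8245 = 85(182 − 85) = 8245.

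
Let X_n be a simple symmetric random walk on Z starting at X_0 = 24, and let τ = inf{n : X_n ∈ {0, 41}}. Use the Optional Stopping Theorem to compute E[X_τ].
E[X_τ] = 24

X_n is a martingale and τ is a bounded-mean stopping time (indeed τ is finite a.s. with bounded expectation since the walk is in a bounded region). By the OST, E[X_τ] = E[X_0] = 24. Equivalently: E[X_τ] = 41 · P(hit 41 first) + 0 · P(hit 0 first) = 41 · (24/41) = 24.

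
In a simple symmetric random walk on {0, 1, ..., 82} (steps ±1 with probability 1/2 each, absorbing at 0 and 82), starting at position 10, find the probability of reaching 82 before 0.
P(hit 82 before 0) = 10/82 = 5/41

Let u_k = P(hit 82 before 0 | start at k). Then u_0 = 0, u_82 = 1, and u_k = u_{k-1}/2 + u_{k+1}/2 for 1 ≤ k ≤ 81. This harmonic recurrence is solved by u_k = k/82, giving u_10 = 10/82 = 5/41.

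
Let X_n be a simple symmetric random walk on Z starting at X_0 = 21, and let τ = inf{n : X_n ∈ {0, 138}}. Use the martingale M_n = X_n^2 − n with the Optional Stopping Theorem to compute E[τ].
E[τ] = 2457

M_n = X_n^2 − n is a martingale (since E[X_{n+1}^2 | F_n] = X_n^2 + 1). By OST (τ has finite mean in a bounded region), E[M_τ] = E[M_0] = X_0^2 − 0 = 21^2 = 441. Also E[M_τ] = E[X_τ^2] − E[τ]. The walk exits at 0 or 138, with P(hit 138 first) = 21/138, so E[X_τ^2] = 138^2 · 21/138 + 0 = 2898. Thus E[τ] = E[X_τ^2] − E[M_τ] = 2898 − 441 = 2457 = 21(138 − 21) = 2457.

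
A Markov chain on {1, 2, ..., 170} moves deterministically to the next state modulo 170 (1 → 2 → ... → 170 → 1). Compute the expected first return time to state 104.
E[T_104 | X_0 = 104] = 170

The chain cycles deterministically, so starting at state 104 it returns in exactly 170 steps. Equivalently, the stationary distribution is uniform π_j = 1/170 for every state j, so by Kac's formula E[T_104] = 1/π_104 = 170.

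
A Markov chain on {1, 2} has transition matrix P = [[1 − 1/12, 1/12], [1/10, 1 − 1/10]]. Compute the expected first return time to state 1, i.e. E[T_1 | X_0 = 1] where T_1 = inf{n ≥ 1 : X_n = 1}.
E[T_1 | X_0 = 1] = 1/π_1 = 11/6

For an irreducible recurrent Markov chain with stationary distribution π, E[T_i | X_0 = i] = 1/π_i (Kac's formula). Here π_1 = (1/10)/(1/12 + 1/10) = (1/10)/(11/60) = 6/11, so E[T_1 | X_0 = 1] = 1/π_1 = (1/12 + 1/10)/(1/10) = (11/60)/(1/10) = 11/6.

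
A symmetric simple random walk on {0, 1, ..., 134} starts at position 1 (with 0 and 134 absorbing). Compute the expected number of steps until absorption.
E[τ | X_0 = 1] = 133

Let v_k = E[τ | X_0 = k]. Boundary: v_0 = v_134 = 0. Recurrence: v_k = 1 + (v_{k-1} + v_{k+1})/2 for 1 ≤ k ≤ 133. The particular solution to v_k − (v_{k-1} + v_{k+1})/2 = 1 is v_k = −k^2. Adding homogeneous solution A + B k and matching boundaries gives v_k = k (134 − k). Substituting k = 1: v_1 = 1 · 133 = 133.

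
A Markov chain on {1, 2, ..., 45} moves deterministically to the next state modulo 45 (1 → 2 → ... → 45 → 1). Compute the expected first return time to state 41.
E[T_41 | X_0 = 41] = 45

The chain cycles deterministically, so starting at state 41 it returns in exactly 45 steps. Equivalently, the stationary distribution is uniform π_j = 1/45 for every state j, so by Kac's formula E[T_41] = 1/π_41 = 45.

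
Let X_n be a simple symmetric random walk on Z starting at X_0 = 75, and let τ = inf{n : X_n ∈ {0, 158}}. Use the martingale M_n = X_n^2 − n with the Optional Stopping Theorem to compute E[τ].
E[τ] = 6225

M_n = X_n^2 − n is a martingale (since E[X_{n+1}^2 | F_n] = X_n^2 + 1). By OST (τ has finite mean in a bounded region), E[M_τ] = E[M_0] = X_0^2 − 0 = 75^2 = 5625. Also E[M_τ] = E[X_τ^2] − E[τ]. The walk exits at 0 or 158, with P(hit 158 first) = 75/158, so E[X_τ^2] = 158^2 · 75/158 + 0 = 11850. Thus E[τ] = E[X_τ^2] − E[M_τ] = 11850 − 5625 = 6225 = 75(158 − 75) = 6225.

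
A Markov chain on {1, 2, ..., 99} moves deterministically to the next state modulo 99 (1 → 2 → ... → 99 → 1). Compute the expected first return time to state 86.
E[T_86 | X_0 = 86] = 99

The chain cycles deterministically, so starting at state 86 it returns in exactly 99 steps. Equivalently, the stationary distribution is uniform π_j = 1/99 for every state j, so by Kac's formula E[T_86] = 1/π_86 = 99.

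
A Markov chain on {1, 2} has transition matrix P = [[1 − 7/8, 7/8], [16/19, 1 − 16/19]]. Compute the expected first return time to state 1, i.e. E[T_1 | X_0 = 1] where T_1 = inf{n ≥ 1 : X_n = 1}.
E[T_1 | X_0 = 1] = 1/π_1 = 261/128

For an irreducible recurrent Markov chain with stationary distribution π, E[T_i | X_0 = i] = 1/π_i (Kac's formula). Here π_1 = (16/19)/(7/8 + 16/19) = (16/19)/(261/152) = 128/261, so E[T_1 | X_0 = 1] = 1/π_1 = (7/8 + 16/19)/(16/19) = (261/152)/(16/19) = 261/128.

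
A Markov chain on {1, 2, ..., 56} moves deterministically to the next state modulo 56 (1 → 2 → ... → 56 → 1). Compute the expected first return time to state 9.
E[T_9 | X_0 = 9] = 56

The chain cycles deterministically, so starting at state 9 it returns in exactly 56 steps. Equivalently, the stationary distribution is uniform π_j = 1/56 for every state j, so by Kac's formula E[T_9] = 1/π_9 = 56.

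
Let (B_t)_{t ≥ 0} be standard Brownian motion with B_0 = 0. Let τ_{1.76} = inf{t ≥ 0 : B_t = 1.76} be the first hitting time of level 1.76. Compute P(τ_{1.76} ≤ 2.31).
P(τ_{1.76} ≤ 2.31) = 2(1 − Φ(1.76/√2.31)) = 2(1 − Φ(1.1580)) ≈ 0.2469

By the reflection principle for standard BM, P(τ_b ≤ t) = 2 · P(B_t ≥ b). Since B_t ~ N(0, t), P(B_t ≥ 1.76) = 1 − Φ(1.76/√t) = 1 − Φ(1.76/√2.31) = 1 − Φ(1.1580) ≈ 0.12343. Doubling: P(τ_{1.76} ≤ 2.31) ≈ 2 · 0.12343 = 0.24686 ≈ 0.2469.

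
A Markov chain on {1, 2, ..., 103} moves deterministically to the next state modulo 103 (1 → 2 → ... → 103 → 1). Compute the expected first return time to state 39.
E[T_39 | X_0 = 39] = 103

The chain cycles deterministically, so starting at state 39 it returns in exactly 103 steps. Equivalently, the stationary distribution is uniform π_j = 1/103 for every state j, so by Kac's formula E[T_39] = 1/π_39 = 103.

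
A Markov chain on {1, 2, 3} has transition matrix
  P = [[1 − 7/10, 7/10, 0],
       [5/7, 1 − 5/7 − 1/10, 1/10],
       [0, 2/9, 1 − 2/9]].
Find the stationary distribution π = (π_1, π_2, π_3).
π = (1000/2421, 980/2421, 49/269)

This is a birth-death chain on three states, which satisfies detailed balance: π_1 · P_{12} = π_2 · P_{21} and π_2 · P_{23} = π_3 · P_{32}.
From π_1 · 7/10 = π_2 · 5/7: π_2/π_1 = (7/10)/(5/7) = 49/50.
From π_2 · 1/10 = π_3 · 2/9: π_3/π_2 = (1/10)/(2/9) = 9/20.
Take π_1 proportional to 1; then unnormalized π = (1, 49/50, 441/1000). Normalize by dividing by the sum 2421/1000:
  π = (1000/2421, 980/2421, 49/269).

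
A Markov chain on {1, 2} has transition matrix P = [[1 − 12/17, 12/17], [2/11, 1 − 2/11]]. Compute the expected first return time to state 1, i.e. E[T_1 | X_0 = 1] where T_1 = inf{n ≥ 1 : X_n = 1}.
E[T_1 | X_0 = 1] = 1/π_1 = 83/17

For an irreducible recurrent Markov chain with stationary distribution π, E[T_i | X_0 = i] = 1/π_i (Kac's formula). Here π_1 = (2/11)/(12/17 + 2/11) = (2/11)/(166/187) = 17/83, so E[T_1 | X_0 = 1] = 1/π_1 = (12/17 + 2/11)/(2/11) = (166/187)/(2/11) = 83/17.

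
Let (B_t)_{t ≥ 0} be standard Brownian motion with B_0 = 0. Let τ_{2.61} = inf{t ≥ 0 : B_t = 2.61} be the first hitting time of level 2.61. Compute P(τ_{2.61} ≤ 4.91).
P(τ_{2.61} ≤ 4.91) = 2(1 − Φ(2.61/√4.91)) = 2(1 − Φ(1.1779)) ≈ 0.2388

By the reflection principle for standard BM, P(τ_b ≤ t) = 2 · P(B_t ≥ b). Since B_t ~ N(0, t), P(B_t ≥ 2.61) = 1 − Φ(2.61/√t) = 1 − Φ(2.61/√4.91) = 1 − Φ(1.1779) ≈ 0.11942. Doubling: P(τ_{2.61} ≤ 4.91) ≈ 2 · 0.11942 = 0.23884 ≈ 0.2388.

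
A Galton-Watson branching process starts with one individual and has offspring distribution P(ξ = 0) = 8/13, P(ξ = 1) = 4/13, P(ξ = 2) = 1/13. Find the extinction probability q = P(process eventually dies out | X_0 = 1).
q = 1

Mean offspring μ = 0·8/13 + 1·4/13 + 2·1/13 = 6/13 ≤ 1. For μ ≤ 1 with offspring not concentrated at 1, the Galton-Watson process goes extinct almost surely, so q = 1.
(Algebraic check: The pgf is f(s) = 8/13 + 4/13·s + 1/13·s². The extinction probability q is the smallest fixed point of f in [0, 1]. Setting s = f(s):
  1/13·s² + (4/13 − 1)·s + 8/13 = 0
  1/13·s² − (8/13 + 1/13)·s + 8/13 = 0
which factors as (s − 1)·(1/13·s − 8/13) = 0, giving roots s = 1 and s = (8/13)/(1/13) = 8. Since 8 ≥ 1, the smallest root in [0, 1] is s = 1.)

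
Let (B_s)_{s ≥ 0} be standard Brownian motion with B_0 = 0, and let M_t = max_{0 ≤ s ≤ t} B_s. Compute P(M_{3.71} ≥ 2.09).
P(M_{3.71} ≥ 2.09) = 2·P(B_{3.71} ≥ 2.09) = 2(1 − Φ(2.09/√3.71)) ≈ 0.2779

By the reflection principle for Brownian motion, P(M_t ≥ a) = 2 · P(B_t ≥ a) for a ≥ 0. Since B_t ~ N(0, t), P(B_t ≥ 2.09) = 1 − Φ(2.09/√t) = 1 − Φ(2.09/√3.71) = 1 − Φ(1.0851). So
  P(M_{3.71} ≥ 2.09) = 2(1 − Φ(1.0851)) ≈ 0.2779.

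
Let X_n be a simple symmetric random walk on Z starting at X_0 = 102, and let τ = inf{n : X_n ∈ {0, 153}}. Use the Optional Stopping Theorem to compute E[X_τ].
E[X_τ] = 102

X_n is a martingale and τ is a bounded-mean stopping time (indeed τ is finite a.s. with bounded expectation since the walk is in a bounded region). By the OST, E[X_τ] = E[X_0] = 102. Equivalently: E[X_τ] = 153 · P(hit 153 first) + 0 · P(hit 0 first) = 153 · (102/153) = 102.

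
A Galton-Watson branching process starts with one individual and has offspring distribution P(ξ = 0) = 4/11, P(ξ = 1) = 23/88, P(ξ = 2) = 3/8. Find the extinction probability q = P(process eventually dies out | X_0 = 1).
q = 32/33

The pgf is f(s) = 4/11 + 23/88·s + 3/8·s². The extinction probability q is the smallest fixed point of f in [0, 1]. Setting s = f(s):
  3/8·s² + (23/88 − 1)·s + 4/11 = 0
  3/8·s² − (4/11 + 3/8)·s + 4/11 = 0
which factors as (s − 1)·(3/8·s − 4/11) = 0, giving roots s = 1 and s = (4/11)/(3/8) = 32/33.
Mean offspring μ = 23/88 + 2·3/8 = 89/88 > 1 (supercritical), so q < 1. The extinction probability is the smaller root: q = (4/11)/(3/8) = 32/33.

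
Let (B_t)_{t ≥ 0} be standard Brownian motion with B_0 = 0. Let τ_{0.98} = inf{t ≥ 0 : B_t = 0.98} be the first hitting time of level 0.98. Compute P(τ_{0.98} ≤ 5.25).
P(τ_{0.98} ≤ 5.25) = 2(1 − Φ(0.98/√5.25)) = 2(1 − Φ(0.4277)) ≈ 0.6689

By the reflection principle for standard BM, P(τ_b ≤ t) = 2 · P(B_t ≥ b). Since B_t ~ N(0, t), P(B_t ≥ 0.98) = 1 − Φ(0.98/√t) = 1 − Φ(0.98/√5.25) = 1 − Φ(0.4277) ≈ 0.33443. Doubling: P(τ_{0.98} ≤ 5.25) ≈ 2 · 0.33443 = 0.66886 ≈ 0.6689.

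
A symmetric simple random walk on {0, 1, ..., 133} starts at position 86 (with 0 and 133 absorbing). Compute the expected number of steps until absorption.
E[τ | X_0 = 86] = 4042

Let v_k = E[τ | X_0 = k]. Boundary: v_0 = v_133 = 0. Recurrence: v_k = 1 + (v_{k-1} + v_{k+1})/2 for 1 ≤ k ≤ 132. The particular solution to v_k − (v_{k-1} + v_{k+1})/2 = 1 is v_k = −k^2. Adding homogeneous solution A + B k and matching boundaries gives v_k = k (133 − k). Substituting k = 86: v_86 = 86 · 47 = 4042.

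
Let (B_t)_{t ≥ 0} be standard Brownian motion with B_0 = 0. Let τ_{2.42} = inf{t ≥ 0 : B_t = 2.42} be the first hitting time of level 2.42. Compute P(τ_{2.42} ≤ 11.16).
P(τ_{2.42} ≤ 11.16) = 2(1 − Φ(2.42/√11.16)) = 2(1 − Φ(0.7244)) ≈ 0.4688

By the reflection principle for standard BM, P(τ_b ≤ t) = 2 · P(B_t ≥ b). Since B_t ~ N(0, t), P(B_t ≥ 2.42) = 1 − Φ(2.42/√t) = 1 − Φ(2.42/√11.16) = 1 − Φ(0.7244) ≈ 0.23441. Doubling: P(τ_{2.42} ≤ 11.16) ≈ 2 · 0.23441 = 0.46882 ≈ 0.4688.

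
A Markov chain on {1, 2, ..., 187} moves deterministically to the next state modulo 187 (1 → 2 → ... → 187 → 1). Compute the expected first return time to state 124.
E[T_124 | X_0 = 124] = 187

The chain cycles deterministically, so starting at state 124 it returns in exactly 187 steps. Equivalently, the stationary distribution is uniform π_j = 1/187 for every state j, so by Kac's formula E[T_124] = 1/π_124 = 187.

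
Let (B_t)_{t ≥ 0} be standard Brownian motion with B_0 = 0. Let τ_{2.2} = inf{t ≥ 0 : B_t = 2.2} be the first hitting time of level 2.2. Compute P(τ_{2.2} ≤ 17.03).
P(τ_{2.2} ≤ 17.03) = 2(1 − Φ(2.2/√17.03)) = 2(1 − Φ(0.5331)) ≈ 0.5940

By the reflection principle for standard BM, P(τ_b ≤ t) = 2 · P(B_t ≥ b). Since B_t ~ N(0, t), P(B_t ≥ 2.2) = 1 − Φ(2.2/√t) = 1 − Φ(2.2/√17.03) = 1 − Φ(0.5331) ≈ 0.29698. Doubling: P(τ_{2.2} ≤ 17.03) ≈ 2 · 0.29698 = 0.59396 ≈ 0.5940.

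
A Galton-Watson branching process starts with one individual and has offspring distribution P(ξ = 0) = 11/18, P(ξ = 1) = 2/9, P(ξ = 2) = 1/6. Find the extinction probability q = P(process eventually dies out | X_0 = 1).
q = 1

Mean offspring μ = 0·11/18 + 1·2/9 + 2·1/6 = 5/9 ≤ 1. For μ ≤ 1 with offspring not concentrated at 1, the Galton-Watson process goes extinct almost surely, so q = 1.
(Algebraic check: The pgf is f(s) = 11/18 + 2/9·s + 1/6·s². The extinction probability q is the smallest fixed point of f in [0, 1]. Setting s = f(s):
  1/6·s² + (2/9 − 1)·s + 11/18 = 0
  1/6·s² − (11/18 + 1/6)·s + 11/18 = 0
which factors as (s − 1)·(1/6·s − 11/18) = 0, giving roots s = 1 and s = (11/18)/(1/6) = 11/3. Since 11/3 ≥ 1, the smallest root in [0, 1] is s = 1.)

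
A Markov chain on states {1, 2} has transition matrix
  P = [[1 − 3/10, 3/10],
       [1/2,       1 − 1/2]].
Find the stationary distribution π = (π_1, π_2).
π_1 = 5/8, π_2 = 3/8

Solve πP = π with π_1 + π_2 = 1. From πP = π: π_1 · (1 − 3/10) + π_2 · 1/2 = π_1 ⇒ π_2 · 1/2 = π_1 · 3/10 ⇒ π_2/π_1 = (3/10)/(1/2) = 3/5. Together with π_1 + π_2 = 1:
  π_1 = (1/2)/(3/10 + 1/2) = (1/2)/(4/5) = 5/8,
  π_2 = (3/10)/(3/10 + 1/2) = (3/10)/(4/5) = 3/8.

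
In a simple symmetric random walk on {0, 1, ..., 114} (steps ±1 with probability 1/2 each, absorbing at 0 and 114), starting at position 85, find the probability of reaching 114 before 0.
P(hit 114 before 0) = 85/114

Let u_k = P(hit 114 before 0 | start at k). Then u_0 = 0, u_114 = 1, and u_k = u_{k-1}/2 + u_{k+1}/2 for 1 ≤ k ≤ 113. This harmonic recurrence is solved by u_k = k/114, giving u_85 = 85/114.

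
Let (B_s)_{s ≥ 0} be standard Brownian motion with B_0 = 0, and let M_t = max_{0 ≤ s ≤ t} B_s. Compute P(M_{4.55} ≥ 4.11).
P(M_{4.55} ≥ 4.11) = 2·P(B_{4.55} ≥ 4.11) = 2(1 − Φ(4.11/√4.55)) ≈ 0.0540

By the reflection principle for Brownian motion, P(M_t ≥ a) = 2 · P(B_t ≥ a) for a ≥ 0. Since B_t ~ N(0, t), P(B_t ≥ 4.11) = 1 − Φ(4.11/√t) = 1 − Φ(4.11/√4.55) = 1 − Φ(1.9268). So
  P(M_{4.55} ≥ 4.11) = 2(1 − Φ(1.9268)) ≈ 0.0540.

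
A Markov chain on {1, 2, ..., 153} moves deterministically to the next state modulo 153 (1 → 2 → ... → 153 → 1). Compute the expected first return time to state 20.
E[T_20 | X_0 = 20] = 153

The chain cycles deterministically, so starting at state 20 it returns in exactly 153 steps. Equivalently, the stationary distribution is uniform π_j = 1/153 for every state j, so by Kac's formula E[T_20] = 1/π_20 = 153.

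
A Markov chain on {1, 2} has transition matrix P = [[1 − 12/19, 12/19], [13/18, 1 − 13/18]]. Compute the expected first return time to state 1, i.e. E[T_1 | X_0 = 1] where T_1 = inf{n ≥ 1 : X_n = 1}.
E[T_1 | X_0 = 1] = 1/π_1 = 463/247

For an irreducible recurrent Markov chain with stationary distribution π, E[T_i | X_0 = i] = 1/π_i (Kac's formula). Here π_1 = (13/18)/(12/19 + 13/18) = (13/18)/(463/342) = 247/463, so E[T_1 | X_0 = 1] = 1/π_1 = (12/19 + 13/18)/(13/18) = (463/342)/(13/18) = 463/247.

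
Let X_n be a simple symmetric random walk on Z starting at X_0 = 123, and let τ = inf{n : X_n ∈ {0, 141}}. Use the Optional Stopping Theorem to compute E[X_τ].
E[X_τ] = 123

X_n is a martingale and τ is a bounded-mean stopping time (indeed τ is finite a.s. with bounded expectation since the walk is in a bounded region). By the OST, E[X_τ] = E[X_0] = 123. Equivalently: E[X_τ] = 141 · P(hit 141 first) + 0 · P(hit 0 first) = 141 · (123/141) = 123.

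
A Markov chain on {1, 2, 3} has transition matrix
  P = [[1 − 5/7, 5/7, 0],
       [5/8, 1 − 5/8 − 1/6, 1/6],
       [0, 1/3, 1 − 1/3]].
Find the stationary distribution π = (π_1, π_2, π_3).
π = (7/19, 8/19, 4/19)

This is a birth-death chain on three states, which satisfies detailed balance: π_1 · P_{12} = π_2 · P_{21} and π_2 · P_{23} = π_3 · P_{32}.
From π_1 · 5/7 = π_2 · 5/8: π_2/π_1 = (5/7)/(5/8) = 8/7.
From π_2 · 1/6 = π_3 · 1/3: π_3/π_2 = (1/6)/(1/3) = 1/2.
Take π_1 proportional to 1; then unnormalized π = (1, 8/7, 4/7). Normalize by dividing by the sum 19/7:
  π = (7/19, 8/19, 4/19).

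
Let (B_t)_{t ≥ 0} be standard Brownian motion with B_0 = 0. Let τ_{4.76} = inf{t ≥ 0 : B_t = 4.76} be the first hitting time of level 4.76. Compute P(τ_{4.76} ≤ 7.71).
P(τ_{4.76} ≤ 7.71) = 2(1 − Φ(4.76/√7.71)) = 2(1 − Φ(1.7143)) ≈ 0.0865

By the reflection principle for standard BM, P(τ_b ≤ t) = 2 · P(B_t ≥ b). Since B_t ~ N(0, t), P(B_t ≥ 4.76) = 1 − Φ(4.76/√t) = 1 − Φ(4.76/√7.71) = 1 − Φ(1.7143) ≈ 0.04324. Doubling: P(τ_{4.76} ≤ 7.71) ≈ 2 · 0.04324 = 0.08648 ≈ 0.0865.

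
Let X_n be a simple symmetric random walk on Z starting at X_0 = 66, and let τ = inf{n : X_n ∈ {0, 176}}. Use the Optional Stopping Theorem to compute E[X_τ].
E[X_τ] = 66

X_n is a martingale and τ is a bounded-mean stopping time (indeed τ is finite a.s. with bounded expectation since the walk is in a bounded region). By the OST, E[X_τ] = E[X_0] = 66. Equivalently: E[X_τ] = 176 · P(hit 176 first) + 0 · P(hit 0 first) = 176 · (66/176) = 66.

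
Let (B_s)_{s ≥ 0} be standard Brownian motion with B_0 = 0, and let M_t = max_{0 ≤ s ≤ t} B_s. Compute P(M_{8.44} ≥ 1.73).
P(M_{8.44} ≥ 1.73) = 2·P(B_{8.44} ≥ 1.73) = 2(1 − Φ(1.73/√8.44)) ≈ 0.5515

By the reflection principle for Brownian motion, P(M_t ≥ a) = 2 · P(B_t ≥ a) for a ≥ 0. Since B_t ~ N(0, t), P(B_t ≥ 1.73) = 1 − Φ(1.73/√t) = 1 − Φ(1.73/√8.44) = 1 − Φ(0.5955). So
  P(M_{8.44} ≥ 1.73) = 2(1 − Φ(0.5955)) ≈ 0.5515.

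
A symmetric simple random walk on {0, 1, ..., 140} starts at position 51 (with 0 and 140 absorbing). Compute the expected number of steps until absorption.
E[τ | X_0 = 51] = 4539

Let v_k = E[τ | X_0 = k]. Boundary: v_0 = v_140 = 0. Recurrence: v_k = 1 + (v_{k-1} + v_{k+1})/2 for 1 ≤ k ≤ 139. The particular solution to v_k − (v_{k-1} + v_{k+1})/2 = 1 is v_k = −k^2. Adding homogeneous solution A + B k and matching boundaries gives v_k = k (140 − k). Substituting k = 51: v_51 = 51 · 89 = 4539.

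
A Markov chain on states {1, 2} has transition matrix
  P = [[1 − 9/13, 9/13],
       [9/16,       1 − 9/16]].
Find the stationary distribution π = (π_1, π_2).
π_1 = 13/29, π_2 = 16/29

Solve πP = π with π_1 + π_2 = 1. From πP = π: π_1 · (1 − 9/13) + π_2 · 9/16 = π_1 ⇒ π_2 · 9/16 = π_1 · 9/13 ⇒ π_2/π_1 = (9/13)/(9/16) = 16/13. Together with π_1 + π_2 = 1:
  π_1 = (9/16)/(9/13 + 9/16) = (9/16)/(261/208) = 13/29,
  π_2 = (9/13)/(9/13 + 9/16) = (9/13)/(261/208) = 16/29.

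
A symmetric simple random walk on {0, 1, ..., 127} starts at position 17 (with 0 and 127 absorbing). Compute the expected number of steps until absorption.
E[τ | X_0 = 17] = 1870

Let v_k = E[τ | X_0 = k]. Boundary: v_0 = v_127 = 0. Recurrence: v_k = 1 + (v_{k-1} + v_{k+1})/2 for 1 ≤ k ≤ 126. The particular solution to v_k − (v_{k-1} + v_{k+1})/2 = 1 is v_k = −k^2. Adding homogeneous solution A + B k and matching boundaries gives v_k = k (127 − k). Substituting k = 17: v_17 = 17 · 110 = 1870.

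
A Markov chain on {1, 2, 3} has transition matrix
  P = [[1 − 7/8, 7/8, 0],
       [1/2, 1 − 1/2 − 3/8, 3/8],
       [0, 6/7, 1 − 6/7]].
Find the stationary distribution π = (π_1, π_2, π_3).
π = (64/225, 112/225, 49/225)

This is a birth-death chain on three states, which satisfies detailed balance: π_1 · P_{12} = π_2 · P_{21} and π_2 · P_{23} = π_3 · P_{32}.
From π_1 · 7/8 = π_2 · 1/2: π_2/π_1 = (7/8)/(1/2) = 7/4.
From π_2 · 3/8 = π_3 · 6/7: π_3/π_2 = (3/8)/(6/7) = 7/16.
Take π_1 proportional to 1; then unnormalized π = (1, 7/4, 49/64). Normalize by dividing by the sum 225/64:
  π = (64/225, 112/225, 49/225).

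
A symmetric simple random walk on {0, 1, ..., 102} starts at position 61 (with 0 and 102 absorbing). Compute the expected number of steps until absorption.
E[τ | X_0 = 61] = 2501

Let v_k = E[τ | X_0 = k]. Boundary: v_0 = v_102 = 0. Recurrence: v_k = 1 + (v_{k-1} + v_{k+1})/2 for 1 ≤ k ≤ 101. The particular solution to v_k − (v_{k-1} + v_{k+1})/2 = 1 is v_k = −k^2. Adding homogeneous solution A + B k and matching boundaries gives v_k = k (102 − k). Substituting k = 61: v_61 = 61 · 41 = 2501.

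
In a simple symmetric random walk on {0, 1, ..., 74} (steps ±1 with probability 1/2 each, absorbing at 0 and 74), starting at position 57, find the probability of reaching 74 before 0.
P(hit 74 before 0) = 57/74

Let u_k = P(hit 74 before 0 | start at k). Then u_0 = 0, u_74 = 1, and u_k = u_{k-1}/2 + u_{k+1}/2 for 1 ≤ k ≤ 73. This harmonic recurrence is solved by u_k = k/74, giving u_57 = 57/74.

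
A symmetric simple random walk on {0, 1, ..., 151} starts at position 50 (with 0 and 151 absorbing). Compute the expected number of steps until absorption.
E[τ | X_0 = 50] = 5050

Let v_k = E[τ | X_0 = k]. Boundary: v_0 = v_151 = 0. Recurrence: v_k = 1 + (v_{k-1} + v_{k+1})/2 for 1 ≤ k ≤ 150. The particular solution to v_k − (v_{k-1} + v_{k+1})/2 = 1 is v_k = −k^2. Adding homogeneous solution A + B k and matching boundaries gives v_k = k (151 − k). Substituting k = 50: v_50 = 50 · 101 = 5050.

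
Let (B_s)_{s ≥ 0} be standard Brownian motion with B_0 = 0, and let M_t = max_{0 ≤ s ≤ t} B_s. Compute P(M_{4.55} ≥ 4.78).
P(M_{4.55} ≥ 4.78) = 2·P(B_{4.55} ≥ 4.78) = 2(1 − Φ(4.78/√4.55)) ≈ 0.0250

By the reflection principle for Brownian motion, P(M_t ≥ a) = 2 · P(B_t ≥ a) for a ≥ 0. Since B_t ~ N(0, t), P(B_t ≥ 4.78) = 1 − Φ(4.78/√t) = 1 − Φ(4.78/√4.55) = 1 − Φ(2.2409). So
  P(M_{4.55} ≥ 4.78) = 2(1 − Φ(2.2409)) ≈ 0.0250.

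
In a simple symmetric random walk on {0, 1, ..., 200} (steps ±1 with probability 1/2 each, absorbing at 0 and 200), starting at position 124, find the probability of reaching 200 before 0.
P(hit 200 before 0) = 124/200 = 31/50

Let u_k = P(hit 200 before 0 | start at k). Then u_0 = 0, u_200 = 1, and u_k = u_{k-1}/2 + u_{k+1}/2 for 1 ≤ k ≤ 199. This harmonic recurrence is solved by u_k = k/200, giving u_124 = 124/200 = 31/50.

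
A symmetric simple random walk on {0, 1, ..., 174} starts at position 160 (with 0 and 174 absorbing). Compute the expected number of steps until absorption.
E[τ | X_0 = 160] = 2240

Let v_k = E[τ | X_0 = k]. Boundary: v_0 = v_174 = 0. Recurrence: v_k = 1 + (v_{k-1} + v_{k+1})/2 for 1 ≤ k ≤ 173. The particular solution to v_k − (v_{k-1} + v_{k+1})/2 = 1 is v_k = −k^2. Adding homogeneous solution A + B k and matching boundaries gives v_k = k (174 − k). Substituting k = 160: v_160 = 160 · 14 = 2240.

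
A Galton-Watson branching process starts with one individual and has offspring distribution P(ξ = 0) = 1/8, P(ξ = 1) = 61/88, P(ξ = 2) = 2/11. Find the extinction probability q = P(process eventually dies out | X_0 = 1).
q = 11/16

The pgf is f(s) = 1/8 + 61/88·s + 2/11·s². The extinction probability q is the smallest fixed point of f in [0, 1]. Setting s = f(s):
  2/11·s² + (61/88 − 1)·s + 1/8 = 0
  2/11·s² − (1/8 + 2/11)·s + 1/8 = 0
which factors as (s − 1)·(2/11·s − 1/8) = 0, giving roots s = 1 and s = (1/8)/(2/11) = 11/16.
Mean offspring μ = 61/88 + 2·2/11 = 93/88 > 1 (supercritical), so q < 1. The extinction probability is the smaller root: q = (1/8)/(2/11) = 11/16.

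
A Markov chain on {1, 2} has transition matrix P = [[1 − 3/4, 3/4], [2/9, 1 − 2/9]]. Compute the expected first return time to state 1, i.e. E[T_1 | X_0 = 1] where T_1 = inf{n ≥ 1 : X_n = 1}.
E[T_1 | X_0 = 1] = 1/π_1 = 35/8

For an irreducible recurrent Markov chain with stationary distribution π, E[T_i | X_0 = i] = 1/π_i (Kac's formula). Here π_1 = (2/9)/(3/4 + 2/9) = (2/9)/(35/36) = 8/35, so E[T_1 | X_0 = 1] = 1/π_1 = (3/4 + 2/9)/(2/9) = (35/36)/(2/9) = 35/8.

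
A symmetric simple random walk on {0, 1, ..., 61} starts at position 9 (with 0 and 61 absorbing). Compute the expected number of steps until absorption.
E[τ | X_0 = 9] = 468

Let v_k = E[τ | X_0 = k]. Boundary: v_0 = v_61 = 0. Recurrence: v_k = 1 + (v_{k-1} + v_{k+1})/2 for 1 ≤ k ≤ 60. The particular solution to v_k − (v_{k-1} + v_{k+1})/2 = 1 is v_k = −k^2. Adding homogeneous solution A + B k and matching boundaries gives v_k = k (61 − k). Substituting k = 9: v_9 = 9 · 52 = 468.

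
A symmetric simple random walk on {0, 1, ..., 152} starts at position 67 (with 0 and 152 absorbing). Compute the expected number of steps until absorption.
E[τ | X_0 = 67] = 5695

Let v_k = E[τ | X_0 = k]. Boundary: v_0 = v_152 = 0. Recurrence: v_k = 1 + (v_{k-1} + v_{k+1})/2 for 1 ≤ k ≤ 151. The particular solution to v_k − (v_{k-1} + v_{k+1})/2 = 1 is v_k = −k^2. Adding homogeneous solution A + B k and matching boundaries gives v_k = k (152 − k). Substituting k = 67: v_67 = 67 · 85 = 5695.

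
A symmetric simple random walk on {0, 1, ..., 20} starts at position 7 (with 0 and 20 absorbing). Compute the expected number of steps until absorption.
E[τ | X_0 = 7] = 91

Let v_k = E[τ | X_0 = k]. Boundary: v_0 = v_20 = 0. Recurrence: v_k = 1 + (v_{k-1} + v_{k+1})/2 for 1 ≤ k ≤ 19. The particular solution to v_k − (v_{k-1} + v_{k+1})/2 = 1 is v_k = −k^2. Adding homogeneous solution A + B k and matching boundaries gives v_k = k (20 − k). Substituting k = 7: v_7 = 7 · 13 = 91.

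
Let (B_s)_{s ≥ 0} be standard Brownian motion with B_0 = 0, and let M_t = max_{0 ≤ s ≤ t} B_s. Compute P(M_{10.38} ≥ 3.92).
P(M_{10.38} ≥ 3.92) = 2·P(B_{10.38} ≥ 3.92) = 2(1 − Φ(3.92/√10.38)) ≈ 0.2237

By the reflection principle for Brownian motion, P(M_t ≥ a) = 2 · P(B_t ≥ a) for a ≥ 0. Since B_t ~ N(0, t), P(B_t ≥ 3.92) = 1 − Φ(3.92/√t) = 1 − Φ(3.92/√10.38) = 1 − Φ(1.2167). So
  P(M_{10.38} ≥ 3.92) = 2(1 − Φ(1.2167)) ≈ 0.2237.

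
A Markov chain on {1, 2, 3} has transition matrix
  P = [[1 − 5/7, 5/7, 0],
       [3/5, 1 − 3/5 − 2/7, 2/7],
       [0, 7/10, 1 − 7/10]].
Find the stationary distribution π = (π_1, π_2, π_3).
π = (343/918, 1225/2754, 250/1377)

This is a birth-death chain on three states, which satisfies detailed balance: π_1 · P_{12} = π_2 · P_{21} and π_2 · P_{23} = π_3 · P_{32}.
From π_1 · 5/7 = π_2 · 3/5: π_2/π_1 = (5/7)/(3/5) = 25/21.
From π_2 · 2/7 = π_3 · 7/10: π_3/π_2 = (2/7)/(7/10) = 20/49.
Take π_1 proportional to 1; then unnormalized π = (1, 25/21, 500/1029). Normalize by dividing by the sum 918/343:
  π = (343/918, 1225/2754, 250/1377).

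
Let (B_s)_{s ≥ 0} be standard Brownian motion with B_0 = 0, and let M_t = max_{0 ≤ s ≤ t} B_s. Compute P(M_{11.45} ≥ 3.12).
P(M_{11.45} ≥ 3.12) = 2·P(B_{11.45} ≥ 3.12) = 2(1 − Φ(3.12/√11.45)) ≈ 0.3565

By the reflection principle for Brownian motion, P(M_t ≥ a) = 2 · P(B_t ≥ a) for a ≥ 0. Since B_t ~ N(0, t), P(B_t ≥ 3.12) = 1 − Φ(3.12/√t) = 1 − Φ(3.12/√11.45) = 1 − Φ(0.9220). So
  P(M_{11.45} ≥ 3.12) = 2(1 − Φ(0.9220)) ≈ 0.3565.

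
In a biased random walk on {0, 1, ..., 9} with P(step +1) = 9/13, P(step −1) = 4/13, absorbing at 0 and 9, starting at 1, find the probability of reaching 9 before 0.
P(hit 9 before 0) = (1 − (4/9)^1) / (1 − (4/9)^9) = 43046721/77431669

Let u_k denote P(reach 9 before 0 | start at k). Boundary: u_0 = 0, u_9 = 1. Recurrence: u_k = 9/13·u_{k+1} + 4/13·u_{k-1} for 1 ≤ k ≤ 8. Try u_k = A + B·r^k with r = q/p = (4/13)/(9/13) = 4/9. Substitution satisfies the recurrence; boundary conditions give:
  u_k = (1 − r^k) / (1 − r^N) = (1 − (4/9)^1) / (1 − (4/9)^9) = 43046721/77431669.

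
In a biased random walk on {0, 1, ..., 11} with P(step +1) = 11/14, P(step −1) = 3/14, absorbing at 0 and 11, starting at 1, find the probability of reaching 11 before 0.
P(hit 11 before 0) = (1 − (3/11)^1) / (1 − (3/11)^11) = 25937424601/35663936683

Let u_k denote P(reach 11 before 0 | start at k). Boundary: u_0 = 0, u_11 = 1. Recurrence: u_k = 11/14·u_{k+1} + 3/14·u_{k-1} for 1 ≤ k ≤ 10. Try u_k = A + B·r^k with r = q/p = (3/14)/(11/14) = 3/11. Substitution satisfies the recurrence; boundary conditions give:
  u_k = (1 − r^k) / (1 − r^N) = (1 − (3/11)^1) / (1 − (3/11)^11) = 25937424601/35663936683.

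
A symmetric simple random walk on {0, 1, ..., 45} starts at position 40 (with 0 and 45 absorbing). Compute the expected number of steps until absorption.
E[τ | X_0 = 40] = 200

Let v_k = E[τ | X_0 = k]. Boundary: v_0 = v_45 = 0. Recurrence: v_k = 1 + (v_{k-1} + v_{k+1})/2 for 1 ≤ k ≤ 44. The particular solution to v_k − (v_{k-1} + v_{k+1})/2 = 1 is v_k = −k^2. Adding homogeneous solution A + B k and matching boundaries gives v_k = k (45 − k). Substituting k = 40: v_40 = 40 · 5 = 200.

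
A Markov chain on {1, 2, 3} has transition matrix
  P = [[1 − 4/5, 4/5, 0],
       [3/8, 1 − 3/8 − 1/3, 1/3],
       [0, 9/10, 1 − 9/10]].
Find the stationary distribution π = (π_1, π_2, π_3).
π = (405/1589, 864/1589, 320/1589)

This is a birth-death chain on three states, which satisfies detailed balance: π_1 · P_{12} = π_2 · P_{21} and π_2 · P_{23} = π_3 · P_{32}.
From π_1 · 4/5 = π_2 · 3/8: π_2/π_1 = (4/5)/(3/8) = 32/15.
From π_2 · 1/3 = π_3 · 9/10: π_3/π_2 = (1/3)/(9/10) = 10/27.
Take π_1 proportional to 1; then unnormalized π = (1, 32/15, 64/81). Normalize by dividing by the sum 1589/405:
  π = (405/1589, 864/1589, 320/1589).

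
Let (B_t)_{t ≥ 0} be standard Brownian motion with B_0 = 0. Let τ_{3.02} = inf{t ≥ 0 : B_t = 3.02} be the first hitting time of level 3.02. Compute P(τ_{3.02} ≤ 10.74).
P(τ_{3.02} ≤ 10.74) = 2(1 − Φ(3.02/√10.74)) = 2(1 − Φ(0.9215)) ≈ 0.3568

By the reflection principle for standard BM, P(τ_b ≤ t) = 2 · P(B_t ≥ b). Since B_t ~ N(0, t), P(B_t ≥ 3.02) = 1 − Φ(3.02/√t) = 1 − Φ(3.02/√10.74) = 1 − Φ(0.9215) ≈ 0.17839. Doubling: P(τ_{3.02} ≤ 10.74) ≈ 2 · 0.17839 = 0.35678 ≈ 0.3568.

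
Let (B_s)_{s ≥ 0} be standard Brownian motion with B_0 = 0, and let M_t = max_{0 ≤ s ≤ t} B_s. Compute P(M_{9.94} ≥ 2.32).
P(M_{9.94} ≥ 2.32) = 2·P(B_{9.94} ≥ 2.32) = 2(1 − Φ(2.32/√9.94)) ≈ 0.4618

By the reflection principle for Brownian motion, P(M_t ≥ a) = 2 · P(B_t ≥ a) for a ≥ 0. Since B_t ~ N(0, t), P(B_t ≥ 2.32) = 1 − Φ(2.32/√t) = 1 − Φ(2.32/√9.94) = 1 − Φ(0.7359). So
  P(M_{9.94} ≥ 2.32) = 2(1 − Φ(0.7359)) ≈ 0.4618.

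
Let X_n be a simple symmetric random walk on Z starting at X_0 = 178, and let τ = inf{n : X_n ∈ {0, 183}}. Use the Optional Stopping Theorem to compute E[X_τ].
E[X_τ] = 178

X_n is a martingale and τ is a bounded-mean stopping time (indeed τ is finite a.s. with bounded expectation since the walk is in a bounded region). By the OST, E[X_τ] = E[X_0] = 178. Equivalently: E[X_τ] = 183 · P(hit 183 first) + 0 · P(hit 0 first) = 183 · (178/183) = 178.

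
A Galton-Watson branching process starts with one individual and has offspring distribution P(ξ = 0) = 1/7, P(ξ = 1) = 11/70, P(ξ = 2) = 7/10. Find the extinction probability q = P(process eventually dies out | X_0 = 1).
q = 10/49

The pgf is f(s) = 1/7 + 11/70·s + 7/10·s². The extinction probability q is the smallest fixed point of f in [0, 1]. Setting s = f(s):
  7/10·s² + (11/70 − 1)·s + 1/7 = 0
  7/10·s² − (1/7 + 7/10)·s + 1/7 = 0
which factors as (s − 1)·(7/10·s − 1/7) = 0, giving roots s = 1 and s = (1/7)/(7/10) = 10/49.
Mean offspring μ = 11/70 + 2·7/10 = 109/70 > 1 (supercritical), so q < 1. The extinction probability is the smaller root: q = (1/7)/(7/10) = 10/49.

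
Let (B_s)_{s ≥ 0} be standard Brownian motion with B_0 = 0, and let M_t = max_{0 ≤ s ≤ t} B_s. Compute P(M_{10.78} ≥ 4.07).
P(M_{10.78} ≥ 4.07) = 2·P(B_{10.78} ≥ 4.07) = 2(1 − Φ(4.07/√10.78)) ≈ 0.2151

By the reflection principle for Brownian motion, P(M_t ≥ a) = 2 · P(B_t ≥ a) for a ≥ 0. Since B_t ~ N(0, t), P(B_t ≥ 4.07) = 1 − Φ(4.07/√t) = 1 − Φ(4.07/√10.78) = 1 − Φ(1.2396). So
  P(M_{10.78} ≥ 4.07) = 2(1 − Φ(1.2396)) ≈ 0.2151.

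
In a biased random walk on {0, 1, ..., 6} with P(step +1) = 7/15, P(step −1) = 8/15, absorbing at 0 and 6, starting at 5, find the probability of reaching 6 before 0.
P(hit 6 before 0) = (1 − (8/7)^5) / (1 − (8/7)^6) = 111727/144495

Let u_k denote P(reach 6 before 0 | start at k). Boundary: u_0 = 0, u_6 = 1. Recurrence: u_k = 7/15·u_{k+1} + 8/15·u_{k-1} for 1 ≤ k ≤ 5. Try u_k = A + B·r^k with r = q/p = (8/15)/(7/15) = 8/7. Substitution satisfies the recurrence; boundary conditions give:
  u_k = (1 − r^k) / (1 − r^N) = (1 − (8/7)^5) / (1 − (8/7)^6) = 111727/144495.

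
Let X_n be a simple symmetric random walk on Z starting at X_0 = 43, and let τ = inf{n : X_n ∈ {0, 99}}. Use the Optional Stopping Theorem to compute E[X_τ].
E[X_τ] = 43

X_n is a martingale and τ is a bounded-mean stopping time (indeed τ is finite a.s. with bounded expectation since the walk is in a bounded region). By the OST, E[X_τ] = E[X_0] = 43. Equivalently: E[X_τ] = 99 · P(hit 99 first) + 0 · P(hit 0 first) = 99 · (43/99) = 43.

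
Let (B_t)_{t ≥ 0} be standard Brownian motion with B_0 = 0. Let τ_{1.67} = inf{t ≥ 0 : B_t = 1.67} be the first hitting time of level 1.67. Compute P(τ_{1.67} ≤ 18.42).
P(τ_{1.67} ≤ 18.42) = 2(1 − Φ(1.67/√18.42)) = 2(1 − Φ(0.3891)) ≈ 0.6972

By the reflection principle for standard BM, P(τ_b ≤ t) = 2 · P(B_t ≥ b). Since B_t ~ N(0, t), P(B_t ≥ 1.67) = 1 − Φ(1.67/√t) = 1 − Φ(1.67/√18.42) = 1 − Φ(0.3891) ≈ 0.34860. Doubling: P(τ_{1.67} ≤ 18.42) ≈ 2 · 0.34860 = 0.69720 ≈ 0.6972.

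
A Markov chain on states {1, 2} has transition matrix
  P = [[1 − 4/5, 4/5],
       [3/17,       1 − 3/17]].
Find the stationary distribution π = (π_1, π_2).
π_1 = 15/83, π_2 = 68/83

Solve πP = π with π_1 + π_2 = 1. From πP = π: π_1 · (1 − 4/5) + π_2 · 3/17 = π_1 ⇒ π_2 · 3/17 = π_1 · 4/5 ⇒ π_2/π_1 = (4/5)/(3/17) = 68/15. Together with π_1 + π_2 = 1:
  π_1 = (3/17)/(4/5 + 3/17) = (3/17)/(83/85) = 15/83,
  π_2 = (4/5)/(4/5 + 3/17) = (4/5)/(83/85) = 68/83.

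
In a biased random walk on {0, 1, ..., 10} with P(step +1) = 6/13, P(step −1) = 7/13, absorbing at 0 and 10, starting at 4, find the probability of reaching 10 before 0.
P(hit 10 before 0) = (1 − (7/6)^4) / (1 − (7/6)^10) = 3965760/17077621

Let u_k denote P(reach 10 before 0 | start at k). Boundary: u_0 = 0, u_10 = 1. Recurrence: u_k = 6/13·u_{k+1} + 7/13·u_{k-1} for 1 ≤ k ≤ 9. Try u_k = A + B·r^k with r = q/p = (7/13)/(6/13) = 7/6. Substitution satisfies the recurrence; boundary conditions give:
  u_k = (1 − r^k) / (1 − r^N) = (1 − (7/6)^4) / (1 − (7/6)^10) = 3965760/17077621.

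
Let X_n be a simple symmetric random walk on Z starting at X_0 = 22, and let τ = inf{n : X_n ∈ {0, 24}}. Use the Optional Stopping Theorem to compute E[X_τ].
E[X_τ] = 22

X_n is a martingale and τ is a bounded-mean stopping time (indeed τ is finite a.s. with bounded expectation since the walk is in a bounded region). By the OST, E[X_τ] = E[X_0] = 22. Equivalently: E[X_τ] = 24 · P(hit 24 first) + 0 · P(hit 0 first) = 24 · (22/24) = 22.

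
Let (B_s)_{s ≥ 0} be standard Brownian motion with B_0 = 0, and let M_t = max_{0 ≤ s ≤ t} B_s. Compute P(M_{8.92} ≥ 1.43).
P(M_{8.92} ≥ 1.43) = 2·P(B_{8.92} ≥ 1.43) = 2(1 − Φ(1.43/√8.92)) ≈ 0.6321

By the reflection principle for Brownian motion, P(M_t ≥ a) = 2 · P(B_t ≥ a) for a ≥ 0. Since B_t ~ N(0, t), P(B_t ≥ 1.43) = 1 − Φ(1.43/√t) = 1 − Φ(1.43/√8.92) = 1 − Φ(0.4788). So
  P(M_{8.92} ≥ 1.43) = 2(1 − Φ(0.4788)) ≈ 0.6321.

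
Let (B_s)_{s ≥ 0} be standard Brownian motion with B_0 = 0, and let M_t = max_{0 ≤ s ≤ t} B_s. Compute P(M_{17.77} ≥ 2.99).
P(M_{17.77} ≥ 2.99) = 2·P(B_{17.77} ≥ 2.99) = 2(1 − Φ(2.99/√17.77)) ≈ 0.4781

By the reflection principle for Brownian motion, P(M_t ≥ a) = 2 · P(B_t ≥ a) for a ≥ 0. Since B_t ~ N(0, t), P(B_t ≥ 2.99) = 1 − Φ(2.99/√t) = 1 − Φ(2.99/√17.77) = 1 − Φ(0.7093). So
  P(M_{17.77} ≥ 2.99) = 2(1 − Φ(0.7093)) ≈ 0.4781.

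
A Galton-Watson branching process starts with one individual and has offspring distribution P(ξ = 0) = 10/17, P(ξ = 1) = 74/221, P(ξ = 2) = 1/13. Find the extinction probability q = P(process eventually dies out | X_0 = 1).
q = 1

Mean offspring μ = 0·10/17 + 1·74/221 + 2·1/13 = 108/221 ≤ 1. For μ ≤ 1 with offspring not concentrated at 1, the Galton-Watson process goes extinct almost surely, so q = 1.
(Algebraic check: The pgf is f(s) = 10/17 + 74/221·s + 1/13·s². The extinction probability q is the smallest fixed point of f in [0, 1]. Setting s = f(s):
  1/13·s² + (74/221 − 1)·s + 10/17 = 0
  1/13·s² − (10/17 + 1/13)·s + 10/17 = 0
which factors as (s − 1)·(1/13·s − 10/17) = 0, giving roots s = 1 and s = (10/17)/(1/13) = 130/17. Since 130/17 ≥ 1, the smallest root in [0, 1] is s = 1.)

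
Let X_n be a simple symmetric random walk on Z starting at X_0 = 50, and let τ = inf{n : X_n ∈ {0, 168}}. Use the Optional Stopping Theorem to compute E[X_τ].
E[X_τ] = 50

X_n is a martingale and τ is a bounded-mean stopping time (indeed τ is finite a.s. with bounded expectation since the walk is in a bounded region). By the OST, E[X_τ] = E[X_0] = 50. Equivalently: E[X_τ] = 168 · P(hit 168 first) + 0 · P(hit 0 first) = 168 · (50/168) = 50.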